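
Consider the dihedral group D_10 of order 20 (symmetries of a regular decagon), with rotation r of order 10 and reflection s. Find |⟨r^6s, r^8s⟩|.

10

|⟨r^6s⟩| = 2 and |⟨r^8s⟩| = 2, so |H| is a multiple of lcm(2, 2) = 2 and divides |G| = 20.
Closing under the operation: H = {e, r^2, r^4, r^6, r^8, s, r^2s, r^4s, r^6s, r^8s}, so |H| = 10.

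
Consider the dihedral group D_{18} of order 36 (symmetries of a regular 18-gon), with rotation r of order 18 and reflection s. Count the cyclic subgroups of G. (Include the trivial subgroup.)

24

A cyclic subgroup of order d is generated by each of its φ(d) elements of order d, so the cyclic subgroups of order d number (#elements of order d)/φ(d).
Cyclic subgroups by order — order 1: 1; order 2: 19; order 3: 1; order 6: 1; order 9: 1; order 18: 1.
Total: 24.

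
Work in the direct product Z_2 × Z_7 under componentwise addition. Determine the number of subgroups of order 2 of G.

1

|G| = 14 and 2 | 14, so subgroups of order 2 are possible by Lagrange.
The subgroups of order 2 are: {(0,0), (1,0)}.
So G has 1 subgroup of order 2.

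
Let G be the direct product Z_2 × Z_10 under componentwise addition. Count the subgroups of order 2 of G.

3

|G| = 20 and 2 | 20, so subgroups of order 2 are possible by Lagrange.
The subgroups of order 2 are: {(0,0), (0,5)}; {(0,0), (1,0)}; {(0,0), (1,5)}.
So G has 3 subgroups of order 2.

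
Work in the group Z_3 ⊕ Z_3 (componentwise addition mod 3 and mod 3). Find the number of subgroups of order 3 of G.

4

|G| = 9 and 3 | 9, so subgroups of order 3 are possible by Lagrange.
The subgroups of order 3 are: {(0,0), (0,1), (0,2)}; {(0,0), (1,0), (2,0)}; {(0,0), (1,1), (2,2)}; {(0,0), (1,2), (2,1)}.
So G has 4 subgroups of order 3.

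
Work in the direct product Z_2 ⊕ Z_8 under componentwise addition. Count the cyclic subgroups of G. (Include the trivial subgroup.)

8

Each element a generates a cyclic subgroup ⟨a⟩; distinct elements may generate the same one (a cyclic group of order d has φ(d) generators).
Cyclic subgroups by order — order 1: 1; order 2: 3; order 4: 2; order 8: 2.
Total: 8.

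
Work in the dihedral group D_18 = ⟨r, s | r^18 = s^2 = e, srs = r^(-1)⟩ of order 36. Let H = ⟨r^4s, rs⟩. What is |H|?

12

|⟨r^4s⟩| = 2 and |⟨rs⟩| = 2, so |H| is a multiple of lcm(2, 2) = 2 and divides |G| = 36.
Closing under the operation: H = {e, r^3, r^6, r^9, r^12, r^15, rs, r^4s, r^7s, r^10s, r^13s, r^16s}, so |H| = 12.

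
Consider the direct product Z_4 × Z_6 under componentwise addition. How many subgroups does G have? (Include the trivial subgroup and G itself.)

16

|G| = 24, so by Lagrange every subgroup order divides 24. Divisors: 1, 2, 3, 4, 6, 8, 12, 24.
Subgroups by order — order 1: 1; order 2: 3; order 3: 1; order 4: 3; order 6: 3; order 8: 1; order 12: 3; order 24: 1.
Total: 1 + 3 + 1 + 3 + 3 + 1 + 3 + 1 = 16.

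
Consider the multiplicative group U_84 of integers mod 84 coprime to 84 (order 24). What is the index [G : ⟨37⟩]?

8

|⟨37⟩| = 3 and |G| = 24.
By Lagrange, [G : H] = |G|/|H| = 24/3 = 8.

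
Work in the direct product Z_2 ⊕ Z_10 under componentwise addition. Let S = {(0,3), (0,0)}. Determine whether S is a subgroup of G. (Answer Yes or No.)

(0,3) ∈ S but its inverse (0,7) ∉ S, so S is not a subgroup.

No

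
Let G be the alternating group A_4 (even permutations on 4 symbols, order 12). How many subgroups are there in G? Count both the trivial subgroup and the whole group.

|G| = 12, so by Lagrange every subgroup order divides 12. Divisors: 1, 2, 3, 4, 6, 12.
Subgroups by order — order 1: 1; order 2: 3; order 3: 4; order 4: 1; order 6: 0; order 12: 1.
Total: 1 + 3 + 4 + 1 + 0 + 1 = 10.

10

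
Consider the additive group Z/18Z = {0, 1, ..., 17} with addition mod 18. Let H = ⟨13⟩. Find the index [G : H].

|⟨13⟩| = 18 and |G| = 18.
By Lagrange, [G : H] = |G|/|H| = 18/18 = 1.

1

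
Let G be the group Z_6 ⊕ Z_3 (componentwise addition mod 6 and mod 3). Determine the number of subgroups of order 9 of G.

1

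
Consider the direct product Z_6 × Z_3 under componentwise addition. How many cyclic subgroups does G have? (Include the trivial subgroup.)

Each element a generates a cyclic subgroup ⟨a⟩; distinct elements may generate the same one (a cyclic group of order d has φ(d) generators).
Cyclic subgroups by order — order 1: 1; order 2: 1; order 3: 4; order 6: 4.
Total: 10.

10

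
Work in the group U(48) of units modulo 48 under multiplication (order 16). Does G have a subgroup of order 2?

2 | 16. A subgroup of order 2 is {1, 17}.

Yes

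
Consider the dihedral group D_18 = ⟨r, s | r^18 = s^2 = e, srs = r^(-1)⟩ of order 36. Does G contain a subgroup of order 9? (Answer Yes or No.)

Yes

9 | 36. A subgroup of order 9 is {e, r^2, r^4, r^6, r^8, r^10, r^12, r^14, r^16}.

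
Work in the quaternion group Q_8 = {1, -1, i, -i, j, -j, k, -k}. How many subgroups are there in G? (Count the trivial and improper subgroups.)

6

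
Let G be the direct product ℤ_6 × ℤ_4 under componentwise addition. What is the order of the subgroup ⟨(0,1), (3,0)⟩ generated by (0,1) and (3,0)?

8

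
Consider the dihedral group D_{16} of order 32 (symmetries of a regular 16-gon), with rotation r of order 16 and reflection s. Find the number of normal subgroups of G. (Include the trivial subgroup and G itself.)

8

G has 36 subgroups. Checking conjugation-invariance by order — order 1: 1/1 normal; order 2: 1/17 normal; order 4: 1/9 normal; order 8: 1/5 normal; order 16: 3/3 normal; order 32: 1/1 normal.
Total normal subgroups: 8.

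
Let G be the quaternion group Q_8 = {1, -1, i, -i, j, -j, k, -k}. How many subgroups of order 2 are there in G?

1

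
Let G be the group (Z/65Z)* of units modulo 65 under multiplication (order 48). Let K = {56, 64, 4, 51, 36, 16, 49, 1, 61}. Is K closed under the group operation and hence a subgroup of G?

No

|K| = 9 does not divide |G| = 48, so by Lagrange K is not a subgroup.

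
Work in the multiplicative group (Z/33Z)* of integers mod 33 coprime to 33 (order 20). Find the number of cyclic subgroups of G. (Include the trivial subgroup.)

8

A cyclic subgroup of order d is generated by each of its φ(d) elements of order d, so the cyclic subgroups of order d number (#elements of order d)/φ(d).
Cyclic subgroups by order — order 1: 1; order 2: 3; order 5: 1; order 10: 3.
Total: 8.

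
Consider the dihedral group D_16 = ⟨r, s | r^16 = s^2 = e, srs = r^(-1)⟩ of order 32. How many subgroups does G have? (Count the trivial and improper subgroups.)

36

|G| = 32, so by Lagrange every subgroup order divides 32. Divisors: 1, 2, 4, 8, 16, 32.
Subgroups by order — order 1: 1; order 2: 17; order 4: 9; order 8: 5; order 16: 3; order 32: 1.
Total: 1 + 17 + 9 + 5 + 3 + 1 = 36.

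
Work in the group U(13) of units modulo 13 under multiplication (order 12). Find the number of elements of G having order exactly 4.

The elements of order 4 are: 5, 8.
That's 2.

2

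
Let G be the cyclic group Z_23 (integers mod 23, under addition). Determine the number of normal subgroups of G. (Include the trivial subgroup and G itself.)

2

G is abelian, so every subgroup is normal.
G has 2 subgroups in total, hence 2 normal subgroups.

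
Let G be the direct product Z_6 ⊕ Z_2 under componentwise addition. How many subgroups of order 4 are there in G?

|G| = 12 and 4 | 12, so subgroups of order 4 are possible by Lagrange.
The subgroups of order 4 are: {(0,0), (0,1), (3,0), (3,1)}.
So G has 1 subgroup of order 4.

1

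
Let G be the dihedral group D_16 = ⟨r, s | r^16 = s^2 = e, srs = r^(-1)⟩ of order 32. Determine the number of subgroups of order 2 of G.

|G| = 32 and 2 | 32, so subgroups of order 2 are possible by Lagrange.
The subgroups of order 2 are: {e, r^10s}; {e, r^11s}; {e, r^12s}; {e, r^13s}; … (17 in all).
So G has 17 subgroups of order 2.

17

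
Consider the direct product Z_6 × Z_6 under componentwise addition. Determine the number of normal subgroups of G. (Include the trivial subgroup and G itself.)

G is abelian, so every subgroup is normal.
G has 30 subgroups in total, hence 30 normal subgroups.

30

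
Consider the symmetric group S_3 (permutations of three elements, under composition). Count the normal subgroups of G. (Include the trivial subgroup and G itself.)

3

G has 6 subgroups. Checking conjugation-invariance by order — order 1: 1/1 normal; order 2: 0/3 normal; order 3: 1/1 normal; order 6: 1/1 normal.
Total normal subgroups: 3.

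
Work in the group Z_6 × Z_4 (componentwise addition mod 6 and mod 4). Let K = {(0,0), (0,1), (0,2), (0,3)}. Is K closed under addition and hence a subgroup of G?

Yes

|K| = 4 divides |G| = 24, consistent with Lagrange.
K contains the identity, every element's inverse is in K, and K is closed under +: it is a subgroup.
In fact K = ⟨(0,1)⟩.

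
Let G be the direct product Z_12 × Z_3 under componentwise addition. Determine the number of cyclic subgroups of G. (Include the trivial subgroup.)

15

A cyclic subgroup of order d is generated by each of its φ(d) elements of order d, so the cyclic subgroups of order d number (#elements of order d)/φ(d).
Cyclic subgroups by order — order 1: 1; order 2: 1; order 3: 4; order 4: 1; order 6: 4; order 12: 4.
Total: 15.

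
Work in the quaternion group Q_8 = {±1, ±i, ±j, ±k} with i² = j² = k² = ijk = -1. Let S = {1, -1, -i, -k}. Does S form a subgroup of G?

-i ∈ S but its inverse i ∉ S, so S is not a subgroup.

No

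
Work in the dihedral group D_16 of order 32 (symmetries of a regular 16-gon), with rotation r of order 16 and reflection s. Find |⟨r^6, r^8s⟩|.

16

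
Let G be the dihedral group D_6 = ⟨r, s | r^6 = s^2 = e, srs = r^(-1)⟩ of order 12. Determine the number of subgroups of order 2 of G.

7

|G| = 12 and 2 | 12, so subgroups of order 2 are possible by Lagrange.
The subgroups of order 2 are: {e, r^2s}; {e, r^3}; {e, r^3s}; {e, r^4s}; … (7 in all).
So G has 7 subgroups of order 2.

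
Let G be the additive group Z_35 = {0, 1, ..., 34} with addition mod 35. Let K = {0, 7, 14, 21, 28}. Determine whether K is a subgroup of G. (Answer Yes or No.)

|K| = 5 divides |G| = 35, consistent with Lagrange.
K contains the identity, every element's inverse is in K, and K is closed under +: it is a subgroup.
In fact K = ⟨21⟩.

Yes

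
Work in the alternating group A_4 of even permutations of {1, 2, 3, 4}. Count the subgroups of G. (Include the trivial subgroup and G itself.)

10

|G| = 12, so by Lagrange every subgroup order divides 12. Divisors: 1, 2, 3, 4, 6, 12.
Subgroups by order — order 1: 1; order 2: 3; order 3: 4; order 4: 1; order 6: 0; order 12: 1.
Total: 1 + 3 + 4 + 1 + 0 + 1 = 10.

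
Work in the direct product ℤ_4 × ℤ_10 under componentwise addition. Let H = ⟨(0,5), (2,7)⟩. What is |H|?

20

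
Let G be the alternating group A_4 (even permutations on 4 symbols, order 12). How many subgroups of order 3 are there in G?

|G| = 12 and 3 | 12, so subgroups of order 3 are possible by Lagrange.
The subgroups of order 3 are: {e, (1 2 3), (1 3 2)}; {e, (1 2 4), (1 4 2)}; {e, (1 3 4), (1 4 3)}; {e, (2 3 4), (2 4 3)}.
So G has 4 subgroups of order 3.

4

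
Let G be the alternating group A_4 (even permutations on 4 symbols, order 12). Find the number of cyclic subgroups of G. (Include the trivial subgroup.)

8

Each element a generates a cyclic subgroup ⟨a⟩; distinct elements may generate the same one (a cyclic group of order d has φ(d) generators).
Cyclic subgroups by order — order 1: 1; order 2: 3; order 3: 4.
Total: 8.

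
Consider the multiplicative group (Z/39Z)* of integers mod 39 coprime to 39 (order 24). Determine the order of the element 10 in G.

6

Compute successive powers of 10 mod 39: 10, 22, 25, 16, 4, 1; 10^6 ≡ 1 (mod 39).
So |⟨10⟩| = 6.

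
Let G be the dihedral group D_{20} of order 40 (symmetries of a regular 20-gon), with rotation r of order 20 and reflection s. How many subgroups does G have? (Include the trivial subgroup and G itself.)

48

|G| = 40, so by Lagrange every subgroup order divides 40. Divisors: 1, 2, 4, 5, 8, 10, 20, 40.
Subgroups by order — order 1: 1; order 2: 21; order 4: 11; order 5: 1; order 8: 5; order 10: 5; order 20: 3; order 40: 1.
Total: 1 + 21 + 11 + 1 + 5 + 5 + 3 + 1 = 48.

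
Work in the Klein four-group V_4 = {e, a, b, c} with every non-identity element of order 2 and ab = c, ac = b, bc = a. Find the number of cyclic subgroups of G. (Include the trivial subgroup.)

4

A cyclic subgroup of order d is generated by each of its φ(d) elements of order d, so the cyclic subgroups of order d number (#elements of order d)/φ(d).
Cyclic subgroups by order — order 1: 1; order 2: 3.
Total: 4.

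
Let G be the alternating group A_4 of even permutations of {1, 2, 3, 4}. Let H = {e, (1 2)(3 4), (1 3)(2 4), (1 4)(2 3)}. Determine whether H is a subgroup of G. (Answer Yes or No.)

|H| = 4 divides |G| = 12, consistent with Lagrange.
H contains the identity, every element's inverse is in H, and H is closed under ∘: it is a subgroup.

Yes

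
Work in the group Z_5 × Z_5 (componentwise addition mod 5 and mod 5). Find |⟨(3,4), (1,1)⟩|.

|⟨(3,4)⟩| = 5 and |⟨(1,1)⟩| = 5, so |H| is a multiple of lcm(5, 5) = 5 and divides |G| = 25.
Closing {(3,4), (1,1)} under the group operation gives all of G, so |H| = 25.

25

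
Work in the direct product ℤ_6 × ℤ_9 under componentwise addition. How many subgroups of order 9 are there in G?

4

|G| = 54 and 9 | 54, so subgroups of order 9 are possible by Lagrange.
The subgroups of order 9 are: {(0,0), (0,1), (0,2), (0,3), (0,4), (0,5), (0,6), (0,7), (0,8)}; {(0,0), (0,3), (0,6), (2,0), (2,3), (2,6), (4,0), (4,3), (4,6)}; {(0,0), (0,3), (0,6), (2,1), (2,4), (2,7), (4,2), (4,5), (4,8)}; {(0,0), (0,3), (0,6), (2,2), (2,5), (2,8), (4,1), (4,4), (4,7)}.
So G has 4 subgroups of order 9.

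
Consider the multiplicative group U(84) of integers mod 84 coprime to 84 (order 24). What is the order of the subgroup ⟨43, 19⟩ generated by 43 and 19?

12

|⟨43⟩| = 2 and |⟨19⟩| = 6, so |H| is a multiple of lcm(2, 6) = 6 and divides |G| = 24.
Closing under the operation: H = {1, 13, 19, 25, 31, 37, 43, 55, 61, 67, 73, 79}, so |H| = 12.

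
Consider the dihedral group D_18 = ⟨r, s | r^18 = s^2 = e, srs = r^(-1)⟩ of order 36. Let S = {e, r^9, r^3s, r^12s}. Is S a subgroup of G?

Yes

|S| = 4 divides |G| = 36, consistent with Lagrange.
S contains the identity, every element's inverse is in S, and S is closed under ·: it is a subgroup.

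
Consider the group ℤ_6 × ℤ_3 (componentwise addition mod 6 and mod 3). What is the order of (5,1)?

6

The order of (5,1) in Z_6 × Z_3 is lcm(ord(5) in Z_6, ord(1) in Z_3).
ord(5) = 6 and ord(1) = 3, so |⟨(5,1)⟩| = lcm(6, 3) = 6.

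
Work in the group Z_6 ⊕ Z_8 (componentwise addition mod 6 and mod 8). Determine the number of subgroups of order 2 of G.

|G| = 48 and 2 | 48, so subgroups of order 2 are possible by Lagrange.
The subgroups of order 2 are: {(0,0), (0,4)}; {(0,0), (3,0)}; {(0,0), (3,4)}.
So G has 3 subgroups of order 2.

3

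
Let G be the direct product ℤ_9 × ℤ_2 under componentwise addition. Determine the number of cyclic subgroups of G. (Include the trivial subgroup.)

6

Group the elements of G by the cyclic subgroup they generate; each cyclic subgroup of order d accounts for φ(d) elements.
Cyclic subgroups by order — order 1: 1; order 2: 1; order 3: 1; order 6: 1; order 9: 1; order 18: 1.
Total: 6.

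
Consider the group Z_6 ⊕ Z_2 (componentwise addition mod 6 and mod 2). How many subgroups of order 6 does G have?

3

|G| = 12 and 6 | 12, so subgroups of order 6 are possible by Lagrange.
The subgroups of order 6 are: {(0,0), (0,1), (2,0), (2,1), (4,0), (4,1)}; {(0,0), (1,0), (2,0), (3,0), (4,0), (5,0)}; {(0,0), (1,1), (2,0), (3,1), (4,0), (5,1)}.
So G has 3 subgroups of order 6.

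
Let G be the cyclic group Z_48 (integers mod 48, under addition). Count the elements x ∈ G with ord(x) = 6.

In a cyclic group of order 48, the number of elements of order d (for d | 48) is φ(d).
φ(6) = 2.

2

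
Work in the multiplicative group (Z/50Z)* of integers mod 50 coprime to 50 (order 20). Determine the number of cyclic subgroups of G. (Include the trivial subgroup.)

6

Group the elements of G by the cyclic subgroup they generate; each cyclic subgroup of order d accounts for φ(d) elements.
Cyclic subgroups by order — order 1: 1; order 2: 1; order 4: 1; order 5: 1; order 10: 1; order 20: 1.
Total: 6.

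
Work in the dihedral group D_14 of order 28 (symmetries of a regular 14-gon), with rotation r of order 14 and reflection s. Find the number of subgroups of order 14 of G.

3

|G| = 28 and 14 | 28, so subgroups of order 14 are possible by Lagrange.
The subgroups of order 14 are: {e, r, r^2, r^3, r^4, r^5, r^6, r^7, r^8, r^9, r^10, r^11, r^12, r^13}; {e, r^2, r^4, r^6, r^8, r^10, r^12, s, r^2s, r^4s, r^6s, r^8s, r^10s, r^12s}; {e, r^2, r^4, r^6, r^8, r^10, r^12, rs, r^3s, r^5s, r^7s, r^9s, r^11s, r^13s}.
So G has 3 subgroups of order 14.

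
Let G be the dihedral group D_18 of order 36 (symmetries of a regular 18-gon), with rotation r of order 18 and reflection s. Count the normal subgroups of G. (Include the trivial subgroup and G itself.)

G has 45 subgroups. Checking conjugation-invariance by order — order 1: 1/1 normal; order 2: 1/19 normal; order 3: 1/1 normal; order 4: 0/9 normal; order 6: 1/7 normal; order 9: 1/1 normal; order 12: 0/3 normal; order 18: 3/3 normal; order 36: 1/1 normal.
Total normal subgroups: 9.

9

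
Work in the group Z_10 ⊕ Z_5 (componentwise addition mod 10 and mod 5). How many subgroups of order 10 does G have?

|G| = 50 and 10 | 50, so subgroups of order 10 are possible by Lagrange.
The subgroups of order 10 are: {(0,0), (0,1), (0,2), (0,3), (0,4), (5,0), (5,1), (5,2), (5,3), (5,4)}; {(0,0), (1,0), (2,0), (3,0), (4,0), (5,0), (6,0), (7,0), (8,0), (9,0)}; {(0,0), (1,1), (2,2), (3,3), (4,4), (5,0), (6,1), (7,2), (8,3), (9,4)}; {(0,0), (1,2), (2,4), (3,1), (4,3), (5,0), (6,2), (7,4), (8,1), (9,3)}; … (6 in all).
So G has 6 subgroups of order 10.

6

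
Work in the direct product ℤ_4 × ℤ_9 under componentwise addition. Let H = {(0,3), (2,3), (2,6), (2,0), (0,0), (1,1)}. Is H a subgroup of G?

(1,1) ∈ H but its inverse (3,8) ∉ H, so H is not a subgroup.

No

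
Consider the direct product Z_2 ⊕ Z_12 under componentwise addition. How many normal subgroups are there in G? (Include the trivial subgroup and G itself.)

16

G is abelian, so every subgroup is normal.
G has 16 subgroups in total, hence 16 normal subgroups.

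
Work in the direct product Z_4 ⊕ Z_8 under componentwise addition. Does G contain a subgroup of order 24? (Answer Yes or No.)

No

24 does not divide |G| = 32, so by Lagrange no subgroup of order 24 exists.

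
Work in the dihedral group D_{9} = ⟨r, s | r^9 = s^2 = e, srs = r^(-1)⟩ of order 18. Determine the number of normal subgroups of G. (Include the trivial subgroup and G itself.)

G has 16 subgroups. Checking conjugation-invariance by order — order 1: 1/1 normal; order 2: 0/9 normal; order 3: 1/1 normal; order 6: 0/3 normal; order 9: 1/1 normal; order 18: 1/1 normal.
Total normal subgroups: 4.

4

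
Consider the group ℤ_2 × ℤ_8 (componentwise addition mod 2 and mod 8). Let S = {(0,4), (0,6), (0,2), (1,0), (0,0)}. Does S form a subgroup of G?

|S| = 5 does not divide |G| = 16, so by Lagrange S is not a subgroup.

No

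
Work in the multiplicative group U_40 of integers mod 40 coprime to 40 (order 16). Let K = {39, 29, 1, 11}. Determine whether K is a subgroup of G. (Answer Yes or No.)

Yes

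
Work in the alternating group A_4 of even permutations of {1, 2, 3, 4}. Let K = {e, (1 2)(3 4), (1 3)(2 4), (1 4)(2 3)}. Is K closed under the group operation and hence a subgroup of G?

|K| = 4 divides |G| = 12, consistent with Lagrange.
K contains the identity, every element's inverse is in K, and K is closed under ∘: it is a subgroup.

Yes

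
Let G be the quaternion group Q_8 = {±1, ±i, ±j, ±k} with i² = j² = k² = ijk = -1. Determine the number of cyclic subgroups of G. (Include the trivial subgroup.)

A cyclic subgroup of order d is generated by each of its φ(d) elements of order d, so the cyclic subgroups of order d number (#elements of order d)/φ(d).
Cyclic subgroups by order — order 1: 1; order 2: 1; order 4: 3.
Total: 5.

5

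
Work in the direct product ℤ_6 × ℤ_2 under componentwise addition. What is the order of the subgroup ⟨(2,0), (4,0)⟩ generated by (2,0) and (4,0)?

|⟨(2,0)⟩| = 3 and |⟨(4,0)⟩| = 3, so |H| is a multiple of lcm(3, 3) = 3 and divides |G| = 12.
Closing under the operation: H = {(0,0), (2,0), (4,0)}, so |H| = 3.

3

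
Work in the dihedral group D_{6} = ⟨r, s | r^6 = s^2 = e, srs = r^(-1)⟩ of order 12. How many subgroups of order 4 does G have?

|G| = 12 and 4 | 12, so subgroups of order 4 are possible by Lagrange.
The subgroups of order 4 are: {e, r^3, r^2s, r^5s}; {e, r^3, s, r^3s}; {e, r^3, rs, r^4s}.
So G has 3 subgroups of order 4.

3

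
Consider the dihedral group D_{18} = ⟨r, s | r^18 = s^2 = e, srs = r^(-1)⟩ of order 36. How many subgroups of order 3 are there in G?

|G| = 36 and 3 | 36, so subgroups of order 3 are possible by Lagrange.
The subgroups of order 3 are: {e, r^6, r^12}.
So G has 1 subgroup of order 3.

1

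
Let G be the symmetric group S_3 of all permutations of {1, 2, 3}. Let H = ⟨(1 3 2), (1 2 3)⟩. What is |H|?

3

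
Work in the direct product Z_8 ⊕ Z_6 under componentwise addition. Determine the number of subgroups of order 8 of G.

3

|G| = 48 and 8 | 48, so subgroups of order 8 are possible by Lagrange.
The subgroups of order 8 are: {(0,0), (0,3), (2,0), (2,3), (4,0), (4,3), (6,0), (6,3)}; {(0,0), (1,0), (2,0), (3,0), (4,0), (5,0), (6,0), (7,0)}; {(0,0), (1,3), (2,0), (3,3), (4,0), (5,3), (6,0), (7,3)}.
So G has 3 subgroups of order 8.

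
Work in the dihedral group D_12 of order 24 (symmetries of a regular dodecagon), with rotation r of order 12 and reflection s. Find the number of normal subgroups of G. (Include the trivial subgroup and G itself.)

G has 34 subgroups. Checking conjugation-invariance by order — order 1: 1/1 normal; order 2: 1/13 normal; order 3: 1/1 normal; order 4: 1/7 normal; order 6: 1/5 normal; order 8: 0/3 normal; order 12: 3/3 normal; order 24: 1/1 normal.
Total normal subgroups: 9.

9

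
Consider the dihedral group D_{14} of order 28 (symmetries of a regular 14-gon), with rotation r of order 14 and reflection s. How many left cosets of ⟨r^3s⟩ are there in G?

14

|⟨r^3s⟩| = 2 and |G| = 28.
By Lagrange, [G : H] = |G|/|H| = 28/2 = 14.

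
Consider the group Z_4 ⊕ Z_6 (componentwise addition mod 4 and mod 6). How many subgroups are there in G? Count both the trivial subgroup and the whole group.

|G| = 24, so by Lagrange every subgroup order divides 24. Divisors: 1, 2, 3, 4, 6, 8, 12, 24.
Subgroups by order — order 1: 1; order 2: 3; order 3: 1; order 4: 3; order 6: 3; order 8: 1; order 12: 3; order 24: 1.
Total: 1 + 3 + 1 + 3 + 3 + 1 + 3 + 1 = 16.

16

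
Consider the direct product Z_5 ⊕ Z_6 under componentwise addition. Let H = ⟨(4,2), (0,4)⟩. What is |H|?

|⟨(4,2)⟩| = 15 and |⟨(0,4)⟩| = 3, so |H| is a multiple of lcm(15, 3) = 15 and divides |G| = 30.
Closing under the operation: H = {(0,0), (0,2), (0,4), (1,0), (1,2), (1,4), (2,0), (2,2), (2,4), (3,0), (3,2), (3,4), (4,0), (4,2), (4,4)}, so |H| = 15.

15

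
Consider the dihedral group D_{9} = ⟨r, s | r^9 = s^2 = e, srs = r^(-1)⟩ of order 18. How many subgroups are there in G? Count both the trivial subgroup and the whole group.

16

|G| = 18, so by Lagrange every subgroup order divides 18. Divisors: 1, 2, 3, 6, 9, 18.
Subgroups by order — order 1: 1; order 2: 9; order 3: 1; order 6: 3; order 9: 1; order 18: 1.
Total: 1 + 9 + 1 + 3 + 1 + 1 = 16.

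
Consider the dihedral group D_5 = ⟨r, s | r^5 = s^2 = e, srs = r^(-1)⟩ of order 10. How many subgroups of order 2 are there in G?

|G| = 10 and 2 | 10, so subgroups of order 2 are possible by Lagrange.
The subgroups of order 2 are: {e, r^2s}; {e, r^3s}; {e, r^4s}; {e, rs}; … (5 in all).
So G has 5 subgroups of order 2.

5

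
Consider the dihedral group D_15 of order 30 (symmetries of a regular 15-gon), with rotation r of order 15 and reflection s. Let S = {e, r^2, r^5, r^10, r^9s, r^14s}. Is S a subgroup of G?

r^2 ∈ S but its inverse r^13 ∉ S, so S is not a subgroup.

No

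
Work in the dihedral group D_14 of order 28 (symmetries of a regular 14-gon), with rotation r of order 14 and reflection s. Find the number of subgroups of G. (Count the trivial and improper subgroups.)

|G| = 28, so by Lagrange every subgroup order divides 28. Divisors: 1, 2, 4, 7, 14, 28.
Subgroups by order — order 1: 1; order 2: 15; order 4: 7; order 7: 1; order 14: 3; order 28: 1.
Total: 1 + 15 + 7 + 1 + 3 + 1 = 28.

28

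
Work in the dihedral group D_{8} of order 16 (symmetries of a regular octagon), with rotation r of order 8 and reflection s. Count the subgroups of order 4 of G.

|G| = 16 and 4 | 16, so subgroups of order 4 are possible by Lagrange.
The subgroups of order 4 are: {e, r^2, r^4, r^6}; {e, r^4, r^2s, r^6s}; {e, r^4, r^3s, r^7s}; {e, r^4, s, r^4s}; … (5 in all).
So G has 5 subgroups of order 4.

5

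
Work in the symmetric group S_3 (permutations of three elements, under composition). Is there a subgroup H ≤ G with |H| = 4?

4 does not divide |G| = 6, so by Lagrange no subgroup of order 4 exists.

No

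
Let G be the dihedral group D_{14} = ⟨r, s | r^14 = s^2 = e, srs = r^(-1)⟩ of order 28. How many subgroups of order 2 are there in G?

|G| = 28 and 2 | 28, so subgroups of order 2 are possible by Lagrange.
The subgroups of order 2 are: {e, r^10s}; {e, r^11s}; {e, r^12s}; {e, r^13s}; … (15 in all).
So G has 15 subgroups of order 2.

15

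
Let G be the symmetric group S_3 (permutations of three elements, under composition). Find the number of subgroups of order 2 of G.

3

|G| = 6 and 2 | 6, so subgroups of order 2 are possible by Lagrange.
The subgroups of order 2 are: {e, (1 2)}; {e, (1 3)}; {e, (2 3)}.
So G has 3 subgroups of order 2.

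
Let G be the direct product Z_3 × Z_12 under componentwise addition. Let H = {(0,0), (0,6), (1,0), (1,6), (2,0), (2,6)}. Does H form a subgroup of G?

Yes

|H| = 6 divides |G| = 36, consistent with Lagrange.
H contains the identity, every element's inverse is in H, and H is closed under +: it is a subgroup.
In fact H = ⟨(2,6)⟩.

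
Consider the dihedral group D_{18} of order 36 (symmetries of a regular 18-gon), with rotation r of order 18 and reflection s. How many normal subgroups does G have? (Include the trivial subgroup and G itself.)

G has 45 subgroups. Checking conjugation-invariance by order — order 1: 1/1 normal; order 2: 1/19 normal; order 3: 1/1 normal; order 4: 0/9 normal; order 6: 1/7 normal; order 9: 1/1 normal; order 12: 0/3 normal; order 18: 3/3 normal; order 36: 1/1 normal.
Total normal subgroups: 9.

9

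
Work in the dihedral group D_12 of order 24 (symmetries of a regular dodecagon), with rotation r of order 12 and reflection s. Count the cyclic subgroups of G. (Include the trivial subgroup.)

18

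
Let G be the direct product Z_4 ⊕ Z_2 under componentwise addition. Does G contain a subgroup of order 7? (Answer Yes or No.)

No

7 does not divide |G| = 8, so by Lagrange no subgroup of order 7 exists.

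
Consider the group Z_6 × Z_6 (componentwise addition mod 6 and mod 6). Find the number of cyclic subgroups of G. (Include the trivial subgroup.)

Each element a generates a cyclic subgroup ⟨a⟩; distinct elements may generate the same one (a cyclic group of order d has φ(d) generators).
Cyclic subgroups by order — order 1: 1; order 2: 3; order 3: 4; order 6: 12.
Total: 20.

20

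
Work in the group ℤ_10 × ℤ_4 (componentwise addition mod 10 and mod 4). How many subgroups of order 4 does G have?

|G| = 40 and 4 | 40, so subgroups of order 4 are possible by Lagrange.
The subgroups of order 4 are: {(0,0), (0,1), (0,2), (0,3)}; {(0,0), (0,2), (5,0), (5,2)}; {(0,0), (0,2), (5,1), (5,3)}.
So G has 3 subgroups of order 4.

3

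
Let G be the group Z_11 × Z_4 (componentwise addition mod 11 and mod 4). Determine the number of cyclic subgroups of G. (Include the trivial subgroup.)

6

Each element a generates a cyclic subgroup ⟨a⟩; distinct elements may generate the same one (a cyclic group of order d has φ(d) generators).
Cyclic subgroups by order — order 1: 1; order 2: 1; order 4: 1; order 11: 1; order 22: 1; order 44: 1.
Total: 6.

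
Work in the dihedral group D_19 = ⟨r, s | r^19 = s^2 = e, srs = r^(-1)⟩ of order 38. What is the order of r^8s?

Computing powers of r^8s: the smallest k with (r^8s)^k = e is k = 2.

2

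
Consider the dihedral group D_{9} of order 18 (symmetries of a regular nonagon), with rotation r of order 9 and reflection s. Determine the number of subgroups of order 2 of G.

|G| = 18 and 2 | 18, so subgroups of order 2 are possible by Lagrange.
The subgroups of order 2 are: {e, r^2s}; {e, r^3s}; {e, r^4s}; {e, r^5s}; … (9 in all).
So G has 9 subgroups of order 2.

9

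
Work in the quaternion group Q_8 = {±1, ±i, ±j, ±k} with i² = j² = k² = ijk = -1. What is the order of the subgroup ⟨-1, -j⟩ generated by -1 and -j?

4

|⟨-1⟩| = 2 and |⟨-j⟩| = 4, so |H| is a multiple of lcm(2, 4) = 4 and divides |G| = 8.
Closing under the operation: H = {1, -1, j, -j}, so |H| = 4.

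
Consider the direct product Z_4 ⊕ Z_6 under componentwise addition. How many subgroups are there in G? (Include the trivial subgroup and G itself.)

|G| = 24, so by Lagrange every subgroup order divides 24. Divisors: 1, 2, 3, 4, 6, 8, 12, 24.
Subgroups by order — order 1: 1; order 2: 3; order 3: 1; order 4: 3; order 6: 3; order 8: 1; order 12: 3; order 24: 1.
Total: 1 + 3 + 1 + 3 + 3 + 1 + 3 + 1 = 16.

16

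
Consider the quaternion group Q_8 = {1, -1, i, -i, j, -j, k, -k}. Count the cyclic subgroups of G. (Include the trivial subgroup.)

Group the elements of G by the cyclic subgroup they generate; each cyclic subgroup of order d accounts for φ(d) elements.
Cyclic subgroups by order — order 1: 1; order 2: 1; order 4: 3.
Total: 5.

5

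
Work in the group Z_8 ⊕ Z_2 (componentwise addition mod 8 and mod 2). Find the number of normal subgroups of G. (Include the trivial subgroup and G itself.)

G is abelian, so every subgroup is normal.
G has 11 subgroups in total, hence 11 normal subgroups.

11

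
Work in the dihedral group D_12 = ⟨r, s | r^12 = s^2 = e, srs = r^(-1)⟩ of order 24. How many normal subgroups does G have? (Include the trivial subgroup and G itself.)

9

G has 34 subgroups. Checking conjugation-invariance by order — order 1: 1/1 normal; order 2: 1/13 normal; order 3: 1/1 normal; order 4: 1/7 normal; order 6: 1/5 normal; order 8: 0/3 normal; order 12: 3/3 normal; order 24: 1/1 normal.
Total normal subgroups: 9.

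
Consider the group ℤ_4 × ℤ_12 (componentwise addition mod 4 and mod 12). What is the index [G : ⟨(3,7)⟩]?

|⟨(3,7)⟩| = 12 and |G| = 48.
By Lagrange, [G : H] = |G|/|H| = 48/12 = 4.

4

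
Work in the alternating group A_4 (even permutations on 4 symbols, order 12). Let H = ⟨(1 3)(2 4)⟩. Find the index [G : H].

6

|⟨(1 3)(2 4)⟩| = 2 and |G| = 12.
By Lagrange, [G : H] = |G|/|H| = 12/2 = 6.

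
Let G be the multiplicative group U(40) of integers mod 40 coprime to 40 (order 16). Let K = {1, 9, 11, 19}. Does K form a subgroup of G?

|K| = 4 divides |G| = 16, consistent with Lagrange.
K contains the identity, every element's inverse is in K, and K is closed under ·: it is a subgroup.

Yes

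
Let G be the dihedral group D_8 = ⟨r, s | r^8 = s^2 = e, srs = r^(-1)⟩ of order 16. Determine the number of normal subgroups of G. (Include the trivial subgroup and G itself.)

G has 19 subgroups. Checking conjugation-invariance by order — order 1: 1/1 normal; order 2: 1/9 normal; order 4: 1/5 normal; order 8: 3/3 normal; order 16: 1/1 normal.
Total normal subgroups: 7.

7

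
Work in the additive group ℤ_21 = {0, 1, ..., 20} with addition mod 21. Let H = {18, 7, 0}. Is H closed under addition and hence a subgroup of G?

18 ∈ H but its inverse 3 ∉ H, so H is not a subgroup.

No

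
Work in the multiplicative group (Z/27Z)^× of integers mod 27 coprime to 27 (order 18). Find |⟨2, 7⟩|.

18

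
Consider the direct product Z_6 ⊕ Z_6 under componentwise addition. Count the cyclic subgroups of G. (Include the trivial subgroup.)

20

A cyclic subgroup of order d is generated by each of its φ(d) elements of order d, so the cyclic subgroups of order d number (#elements of order d)/φ(d).
Cyclic subgroups by order — order 1: 1; order 2: 3; order 3: 4; order 6: 12.
Total: 20.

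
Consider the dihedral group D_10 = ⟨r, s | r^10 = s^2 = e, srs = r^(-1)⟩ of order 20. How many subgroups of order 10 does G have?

3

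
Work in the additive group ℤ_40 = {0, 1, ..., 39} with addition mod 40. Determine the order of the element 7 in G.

40

In ℤ_40, the order of an element a is n/gcd(a, n).
gcd(7, 40) = 1, so |⟨7⟩| = 40/1 = 40.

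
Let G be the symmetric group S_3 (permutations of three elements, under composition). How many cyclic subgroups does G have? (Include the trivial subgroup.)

5

Each element a generates a cyclic subgroup ⟨a⟩; distinct elements may generate the same one (a cyclic group of order d has φ(d) generators).
Cyclic subgroups by order — order 1: 1; order 2: 3; order 3: 1.
Total: 5.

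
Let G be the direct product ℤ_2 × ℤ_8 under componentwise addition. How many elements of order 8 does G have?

An element (a,b) has order lcm(ord(a), ord(b)); count pairs with lcm equal to 8.
Enumerating gives 8 such elements.

8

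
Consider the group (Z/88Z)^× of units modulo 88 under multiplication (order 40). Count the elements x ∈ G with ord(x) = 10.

28

Enumerating element orders in G gives 28 elements of order 10.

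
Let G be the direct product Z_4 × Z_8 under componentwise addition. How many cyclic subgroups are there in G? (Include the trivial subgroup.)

A cyclic subgroup of order d is generated by each of its φ(d) elements of order d, so the cyclic subgroups of order d number (#elements of order d)/φ(d).
Cyclic subgroups by order — order 1: 1; order 2: 3; order 4: 6; order 8: 4.
Total: 14.

14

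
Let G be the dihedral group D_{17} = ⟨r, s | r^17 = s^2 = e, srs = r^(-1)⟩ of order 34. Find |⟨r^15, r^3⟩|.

17

|⟨r^15⟩| = 17 and |⟨r^3⟩| = 17, so |H| is a multiple of lcm(17, 17) = 17 and divides |G| = 34.
Closing under the operation: H = {e, r, r^2, r^3, r^4, r^5, r^6, r^7, r^8, r^9, r^10, r^11, r^12, r^13, r^14, r^15, r^16}, so |H| = 17.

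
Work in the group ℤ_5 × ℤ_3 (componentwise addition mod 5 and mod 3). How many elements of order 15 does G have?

8

An element (a,b) has order lcm(ord(a), ord(b)); count pairs with lcm equal to 15.
Enumerating gives 8 such elements.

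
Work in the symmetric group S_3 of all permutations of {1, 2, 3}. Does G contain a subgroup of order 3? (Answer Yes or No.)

3 | 6. A subgroup of order 3 is {e, (1 2 3), (1 3 2)}.

Yes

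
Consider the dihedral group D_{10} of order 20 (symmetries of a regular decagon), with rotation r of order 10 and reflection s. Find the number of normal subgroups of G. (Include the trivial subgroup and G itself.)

G has 22 subgroups. Checking conjugation-invariance by order — order 1: 1/1 normal; order 2: 1/11 normal; order 4: 0/5 normal; order 5: 1/1 normal; order 10: 3/3 normal; order 20: 1/1 normal.
Total normal subgroups: 7.

7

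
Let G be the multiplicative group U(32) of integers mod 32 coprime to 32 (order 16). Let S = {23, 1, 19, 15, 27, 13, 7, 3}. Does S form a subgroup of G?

3 ∈ S but its inverse 11 ∉ S, so S is not a subgroup.

No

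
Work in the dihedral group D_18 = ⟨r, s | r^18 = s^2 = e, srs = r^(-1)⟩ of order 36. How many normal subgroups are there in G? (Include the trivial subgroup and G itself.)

9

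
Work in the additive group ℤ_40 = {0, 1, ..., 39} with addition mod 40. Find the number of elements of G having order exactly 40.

16

In a cyclic group of order 40, the number of elements of order d (for d | 40) is φ(d).
φ(40) = 16.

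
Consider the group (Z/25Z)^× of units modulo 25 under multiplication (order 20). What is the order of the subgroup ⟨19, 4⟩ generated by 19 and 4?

10

|⟨19⟩| = 10 and |⟨4⟩| = 10, so |H| is a multiple of lcm(10, 10) = 10 and divides |G| = 20.
Closing under the operation: H = {1, 4, 6, 9, 11, 14, 16, 19, 21, 24}, so |H| = 10.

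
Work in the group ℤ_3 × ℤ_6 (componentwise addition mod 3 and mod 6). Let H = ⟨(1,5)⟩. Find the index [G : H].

3

|⟨(1,5)⟩| = 6 and |G| = 18.
By Lagrange, [G : H] = |G|/|H| = 18/6 = 3.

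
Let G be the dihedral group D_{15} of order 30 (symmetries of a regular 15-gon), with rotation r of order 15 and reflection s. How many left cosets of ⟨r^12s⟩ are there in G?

15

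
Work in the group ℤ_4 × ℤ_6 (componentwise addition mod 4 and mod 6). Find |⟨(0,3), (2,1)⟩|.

|⟨(0,3)⟩| = 2 and |⟨(2,1)⟩| = 6, so |H| is a multiple of lcm(2, 6) = 6 and divides |G| = 24.
Closing under the operation: H = {(0,0), (0,1), (0,2), (0,3), (0,4), (0,5), (2,0), (2,1), (2,2), (2,3), (2,4), (2,5)}, so |H| = 12.

12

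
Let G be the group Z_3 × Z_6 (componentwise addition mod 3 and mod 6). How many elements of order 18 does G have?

An element (a,b) has order lcm(ord(a), ord(b)); count pairs with lcm equal to 18.
Enumerating gives 0 such elements.

0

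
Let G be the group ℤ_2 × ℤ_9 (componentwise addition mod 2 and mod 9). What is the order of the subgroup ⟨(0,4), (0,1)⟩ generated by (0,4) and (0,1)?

9

|⟨(0,4)⟩| = 9 and |⟨(0,1)⟩| = 9, so |H| is a multiple of lcm(9, 9) = 9 and divides |G| = 18.
Closing under the operation: H = {(0,0), (0,1), (0,2), (0,3), (0,4), (0,5), (0,6), (0,7), (0,8)}, so |H| = 9.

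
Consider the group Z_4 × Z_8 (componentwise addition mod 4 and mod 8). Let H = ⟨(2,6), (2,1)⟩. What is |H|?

16

|⟨(2,6)⟩| = 4 and |⟨(2,1)⟩| = 8, so |H| is a multiple of lcm(4, 8) = 8 and divides |G| = 32.
Closing under the operation: H = {(0,0), (0,1), (0,2), (0,3), (0,4), (0,5), (0,6), (0,7), (2,0), (2,1), (2,2), (2,3), (2,4), (2,5), (2,6), (2,7)}, so |H| = 16.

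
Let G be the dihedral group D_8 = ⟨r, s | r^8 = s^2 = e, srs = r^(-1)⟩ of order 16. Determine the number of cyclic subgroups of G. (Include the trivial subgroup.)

12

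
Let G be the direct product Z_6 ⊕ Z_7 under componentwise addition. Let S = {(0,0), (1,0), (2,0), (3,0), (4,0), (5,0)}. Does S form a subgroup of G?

Yes

|S| = 6 divides |G| = 42, consistent with Lagrange.
S contains the identity, every element's inverse is in S, and S is closed under +: it is a subgroup.
In fact S = ⟨(5,0)⟩.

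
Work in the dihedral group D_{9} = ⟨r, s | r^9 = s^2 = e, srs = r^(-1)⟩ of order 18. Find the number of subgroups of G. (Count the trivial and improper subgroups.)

16

|G| = 18, so by Lagrange every subgroup order divides 18. Divisors: 1, 2, 3, 6, 9, 18.
Subgroups by order — order 1: 1; order 2: 9; order 3: 1; order 6: 3; order 9: 1; order 18: 1.
Total: 1 + 9 + 1 + 3 + 1 + 1 = 16.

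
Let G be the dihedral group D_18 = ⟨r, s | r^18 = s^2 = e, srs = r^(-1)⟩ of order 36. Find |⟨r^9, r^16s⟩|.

4

|⟨r^9⟩| = 2 and |⟨r^16s⟩| = 2, so |H| is a multiple of lcm(2, 2) = 2 and divides |G| = 36.
Closing under the operation: H = {e, r^9, r^7s, r^16s}, so |H| = 4.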